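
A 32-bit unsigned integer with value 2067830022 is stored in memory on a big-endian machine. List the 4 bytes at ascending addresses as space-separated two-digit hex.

7B 40 95 06

2067830022 in hexadecimal, padded to 32 bits, is 0x7B409506.
Split into bytes (most-significant first): 7B 40 95 06.
Big-endian: lowest address holds the most-significant byte.
So the memory order matches the most-significant-first order: 7B 40 95 06.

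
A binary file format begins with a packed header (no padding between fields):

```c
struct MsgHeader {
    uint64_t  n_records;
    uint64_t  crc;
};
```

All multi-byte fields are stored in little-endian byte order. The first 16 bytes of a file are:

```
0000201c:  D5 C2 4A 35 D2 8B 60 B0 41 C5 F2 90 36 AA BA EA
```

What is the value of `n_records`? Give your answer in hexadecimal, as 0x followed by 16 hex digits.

0xB0608BD2354AC2D5

`n_records` is the first field, at byte offset 0, occupying 8 bytes.
Bytes at offsets 0..7: D5 C2 4A 35 D2 8B 60 B0.
Little-endian stores the least-significant byte at the lowest address.
Reassemble most-significant byte first: B0 60 8B D2 35 4A C2 D5 → 0xB0608BD2354AC2D5.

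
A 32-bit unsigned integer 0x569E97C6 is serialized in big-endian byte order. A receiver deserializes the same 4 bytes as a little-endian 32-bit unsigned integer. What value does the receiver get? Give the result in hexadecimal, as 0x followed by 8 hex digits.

Stored big-endian, the bytes at ascending addresses are 56 9E 97 C6.
Read back as little-endian, the first byte is least significant, giving 0xC6979E56.

0xC6979E56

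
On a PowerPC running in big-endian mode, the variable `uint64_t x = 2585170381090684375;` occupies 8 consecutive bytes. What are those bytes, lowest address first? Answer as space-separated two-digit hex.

2585170381090684375 in hexadecimal, padded to 64 bits, is 0x23E05EC3C8C57DD7.
Split into bytes (most-significant first): 23 E0 5E C3 C8 C5 7D D7.
Big-endian stores the most-significant byte at the lowest address.
So the memory order matches the most-significant-first order: 23 E0 5E C3 C8 C5 7D D7.

23 E0 5E C3 C8 C5 7D D7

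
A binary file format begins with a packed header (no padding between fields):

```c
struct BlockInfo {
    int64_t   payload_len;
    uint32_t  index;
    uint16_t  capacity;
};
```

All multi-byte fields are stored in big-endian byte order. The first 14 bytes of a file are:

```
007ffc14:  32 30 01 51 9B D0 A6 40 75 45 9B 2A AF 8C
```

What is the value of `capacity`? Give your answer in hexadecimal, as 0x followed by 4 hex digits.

`capacity` follows `payload_len` (8 B), `index` (4 B), so it starts at offset 8 + 4 = 12 and occupies 2 bytes.
Bytes at offsets 12..13: AF 8C.
In big-endian order the high byte comes first in memory.
The bytes are already most-significant first: 0xAF8C.

0xAF8C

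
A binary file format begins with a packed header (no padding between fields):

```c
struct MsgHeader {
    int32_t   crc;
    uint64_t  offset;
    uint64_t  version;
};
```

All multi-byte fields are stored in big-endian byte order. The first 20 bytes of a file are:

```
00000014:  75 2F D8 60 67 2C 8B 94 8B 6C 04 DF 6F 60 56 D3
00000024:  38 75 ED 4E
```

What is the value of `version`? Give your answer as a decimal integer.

8025510001159564622

`version` follows `crc` (4 B), `offset` (8 B), so it starts at offset 4 + 8 = 12 and occupies 8 bytes.
Bytes at offsets 12..19: 6F 60 56 D3 38 75 ED 4E.
Big-endian stores the most-significant byte at the lowest address.
The bytes are already most-significant first: 0x6F6056D33875ED4E.
0x6F6056D33875ED4E = 8025510001159564622.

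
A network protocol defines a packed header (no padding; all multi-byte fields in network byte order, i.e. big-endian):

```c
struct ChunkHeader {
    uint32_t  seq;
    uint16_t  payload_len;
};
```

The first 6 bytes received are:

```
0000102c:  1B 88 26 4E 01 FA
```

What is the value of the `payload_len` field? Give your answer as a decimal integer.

506

`payload_len` follows `seq` (4 bytes), so it starts at byte offset 4 and occupies 2 bytes.
Bytes at offsets 4..5: 01 FA.
In big-endian order the high byte comes first in memory.
The bytes are already most-significant first: 0x01FA.
0x01FA = 506.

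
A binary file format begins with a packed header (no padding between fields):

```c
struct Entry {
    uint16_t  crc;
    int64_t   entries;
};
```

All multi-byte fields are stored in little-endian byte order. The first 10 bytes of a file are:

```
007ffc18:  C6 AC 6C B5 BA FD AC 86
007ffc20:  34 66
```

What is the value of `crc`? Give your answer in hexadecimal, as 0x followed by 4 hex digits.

0xACC6

`crc` is the first field, at byte offset 0, occupying 2 bytes.
Bytes at offsets 0..1: C6 AC.
Little-endian stores the least-significant byte at the lowest address.
Reassemble most-significant byte first: AC C6 → 0xACC6.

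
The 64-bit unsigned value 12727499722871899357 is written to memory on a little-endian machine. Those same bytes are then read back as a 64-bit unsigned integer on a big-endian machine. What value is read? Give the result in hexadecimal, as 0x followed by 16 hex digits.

12727499722871899357 in 64-bit hexadecimal is 0xB0A1299094A984DD.
Stored little-endian, the bytes at ascending addresses are DD 84 A9 94 90 29 A1 B0.
Read back as big-endian, the last byte is least significant, giving 0xDD84A9949029A1B0.

0xDD84A9949029A1B0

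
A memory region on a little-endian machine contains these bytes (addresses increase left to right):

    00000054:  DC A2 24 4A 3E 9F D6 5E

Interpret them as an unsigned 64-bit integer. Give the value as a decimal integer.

In little-endian order the low byte comes first in memory.
Reassemble most-significant byte first: 5E D6 9F 3E 4A 24 A2 DC → 0x5ED69F3E4A24A2DC.
0x5ED69F3E4A24A2DC = 6833824574462010076.

6833824574462010076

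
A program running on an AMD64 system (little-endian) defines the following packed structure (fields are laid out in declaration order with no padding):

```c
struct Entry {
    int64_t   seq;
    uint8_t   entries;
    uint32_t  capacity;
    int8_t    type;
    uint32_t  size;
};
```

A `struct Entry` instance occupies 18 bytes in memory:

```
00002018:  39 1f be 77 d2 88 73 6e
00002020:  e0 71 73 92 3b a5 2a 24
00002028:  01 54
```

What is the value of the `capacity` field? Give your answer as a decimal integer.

`capacity` follows `seq` (8 B), `entries` (1 B), so it starts at offset 8 + 1 = 9 and occupies 4 bytes.
Bytes at offsets 9..12: 71 73 92 3B.
Little-endian: lowest address holds the least-significant byte.
Reassemble most-significant byte first: 3B 92 73 71 → 0x3B927371.
0x3B927371 = 999453553.

999453553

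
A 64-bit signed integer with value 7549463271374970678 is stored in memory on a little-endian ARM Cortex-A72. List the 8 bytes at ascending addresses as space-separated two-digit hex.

36 DF 29 B7 D8 14 C5 68

7549463271374970678 in hexadecimal, padded to 64 bits, is 0x68C514D8B729DF36.
Split into bytes (most-significant first): 68 C5 14 D8 B7 29 DF 36.
Little-endian: lowest address holds the least-significant byte.
So at ascending addresses the bytes are 36 DF 29 B7 D8 14 C5 68.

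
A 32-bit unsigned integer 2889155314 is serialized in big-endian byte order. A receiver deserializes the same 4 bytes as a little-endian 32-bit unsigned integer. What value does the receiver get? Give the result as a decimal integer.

4060231084

2889155314 in 32-bit hexadecimal is 0xAC3502F2.
Stored big-endian, the bytes at ascending addresses are AC 35 02 F2.
Read back as little-endian, the first byte is least significant, giving 0xF20235AC.
0xF20235AC = 4060231084.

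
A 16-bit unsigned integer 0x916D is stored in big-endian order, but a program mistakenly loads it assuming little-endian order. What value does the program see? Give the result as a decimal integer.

Stored big-endian, the bytes at ascending addresses are 91 6D.
Read back as little-endian, the first byte is least significant, giving 0x6D91.
0x6D91 = 28049.

28049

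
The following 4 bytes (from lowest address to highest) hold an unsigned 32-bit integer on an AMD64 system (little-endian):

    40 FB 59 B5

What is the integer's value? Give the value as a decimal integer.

3042573120

In little-endian order the low byte comes first in memory.
Reassemble most-significant byte first: B5 59 FB 40 → 0xB559FB40.
0xB559FB40 = 3042573120.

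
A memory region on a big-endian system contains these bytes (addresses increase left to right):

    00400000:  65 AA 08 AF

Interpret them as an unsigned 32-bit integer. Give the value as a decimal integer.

1705642159

Big-endian stores the most-significant byte at the lowest address.
The bytes are already most-significant first: 0x65AA08AF.
0x65AA08AF = 1705642159.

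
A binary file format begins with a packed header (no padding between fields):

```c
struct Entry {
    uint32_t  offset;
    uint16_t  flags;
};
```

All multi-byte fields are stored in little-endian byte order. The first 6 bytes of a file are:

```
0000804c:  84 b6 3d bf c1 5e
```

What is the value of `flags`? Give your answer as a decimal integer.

24257

`flags` follows `offset` (4 bytes), so it starts at byte offset 4 and occupies 2 bytes.
Bytes at offsets 4..5: C1 5E.
Little-endian stores the least-significant byte at the lowest address.
Reassemble most-significant byte first: 5E C1 → 0x5EC1.
0x5EC1 = 24257.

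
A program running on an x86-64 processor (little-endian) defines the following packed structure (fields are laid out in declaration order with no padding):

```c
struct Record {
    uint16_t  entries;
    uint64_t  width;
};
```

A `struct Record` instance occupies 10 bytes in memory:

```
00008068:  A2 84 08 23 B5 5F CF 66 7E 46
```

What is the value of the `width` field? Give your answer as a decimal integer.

5079610470570468104

`width` follows `entries` (2 bytes), so it starts at byte offset 2 and occupies 8 bytes.
Bytes at offsets 2..9: 08 23 B5 5F CF 66 7E 46.
In little-endian order the low byte comes first in memory.
Reassemble most-significant byte first: 46 7E 66 CF 5F B5 23 08 → 0x467E66CF5FB52308.
0x467E66CF5FB52308 = 5079610470570468104.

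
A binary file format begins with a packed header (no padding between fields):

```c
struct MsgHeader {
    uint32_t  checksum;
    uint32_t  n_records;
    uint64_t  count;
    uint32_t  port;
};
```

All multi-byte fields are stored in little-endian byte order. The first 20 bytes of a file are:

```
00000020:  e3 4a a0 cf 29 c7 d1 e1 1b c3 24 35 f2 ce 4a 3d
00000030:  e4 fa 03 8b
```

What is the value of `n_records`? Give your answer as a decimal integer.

3788621609

`n_records` follows `checksum` (4 bytes), so it starts at byte offset 4 and occupies 4 bytes.
Bytes at offsets 4..7: 29 C7 D1 E1.
Little-endian stores the least-significant byte at the lowest address.
Reassemble most-significant byte first: E1 D1 C7 29 → 0xE1D1C729.
0xE1D1C729 = 3788621609.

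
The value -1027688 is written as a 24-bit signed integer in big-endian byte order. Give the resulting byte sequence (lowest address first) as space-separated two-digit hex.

Two's complement of -1027688 in 24 bits: 1027688 = 0x0FAE68; invert → 0xF05197; add 1 → 0xF05198.
Split into bytes (most-significant first): F0 51 98.
Big-endian: lowest address holds the most-significant byte.
So the memory order matches the most-significant-first order: F0 51 98.

F0 51 98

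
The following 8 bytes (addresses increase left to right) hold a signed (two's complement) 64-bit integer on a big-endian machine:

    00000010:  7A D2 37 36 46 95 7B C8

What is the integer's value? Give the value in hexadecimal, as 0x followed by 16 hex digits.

0x7AD2373646957BC8

Big-endian: lowest address holds the most-significant byte.
The bytes are already most-significant first: 0x7AD2373646957BC8.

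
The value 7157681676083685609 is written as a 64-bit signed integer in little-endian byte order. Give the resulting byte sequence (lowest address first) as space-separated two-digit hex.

7157681676083685609 in hexadecimal, padded to 64 bits, is 0x6355318FB64A68E9.
Split into bytes (most-significant first): 63 55 31 8F B6 4A 68 E9.
In little-endian order the low byte comes first in memory.
So at ascending addresses the bytes are E9 68 4A B6 8F 31 55 63.

E9 68 4A B6 8F 31 55 63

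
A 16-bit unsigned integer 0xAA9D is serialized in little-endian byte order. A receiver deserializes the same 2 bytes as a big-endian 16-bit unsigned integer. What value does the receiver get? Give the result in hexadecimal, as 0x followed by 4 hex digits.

Stored little-endian, the bytes at ascending addresses are 9D AA.
Read back as big-endian, the last byte is least significant, giving 0x9DAA.

0x9DAA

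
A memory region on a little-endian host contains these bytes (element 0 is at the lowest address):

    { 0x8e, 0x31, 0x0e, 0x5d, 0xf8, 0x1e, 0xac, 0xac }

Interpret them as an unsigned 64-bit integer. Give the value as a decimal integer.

Little-endian: lowest address holds the least-significant byte.
Reassemble most-significant byte first: AC AC 1E F8 5D 0E 31 8E → 0xACAC1EF85D0E318E.
0xACAC1EF85D0E318E = 12442353922579771790.

12442353922579771790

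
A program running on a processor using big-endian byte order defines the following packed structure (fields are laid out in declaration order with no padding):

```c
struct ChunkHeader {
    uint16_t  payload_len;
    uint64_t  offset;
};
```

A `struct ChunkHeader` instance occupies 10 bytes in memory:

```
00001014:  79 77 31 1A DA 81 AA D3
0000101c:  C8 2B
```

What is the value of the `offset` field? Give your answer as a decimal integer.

3538380707704588331

`offset` follows `payload_len` (2 bytes), so it starts at byte offset 2 and occupies 8 bytes.
Bytes at offsets 2..9: 31 1A DA 81 AA D3 C8 2B.
In big-endian order the high byte comes first in memory.
The bytes are already most-significant first: 0x311ADA81AAD3C82B.
0x311ADA81AAD3C82B = 3538380707704588331.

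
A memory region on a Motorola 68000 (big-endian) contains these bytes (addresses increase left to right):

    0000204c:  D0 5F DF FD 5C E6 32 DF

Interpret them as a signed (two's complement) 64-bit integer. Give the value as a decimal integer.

-3431778111754718497

Big-endian stores the most-significant byte at the lowest address.
The bytes are already most-significant first: 0xD05FDFFD5CE632DF.
Top bit is set, so as a signed 64-bit value this is 0xD05FDFFD5CE632DF − 2^64 = -3431778111754718497.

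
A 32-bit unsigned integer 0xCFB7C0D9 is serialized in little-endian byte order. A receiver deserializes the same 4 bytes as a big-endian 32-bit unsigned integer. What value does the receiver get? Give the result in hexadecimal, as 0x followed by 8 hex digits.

Stored little-endian, the bytes at ascending addresses are D9 C0 B7 CF.
Read back as big-endian, the last byte is least significant, giving 0xD9C0B7CF.

0xD9C0B7CF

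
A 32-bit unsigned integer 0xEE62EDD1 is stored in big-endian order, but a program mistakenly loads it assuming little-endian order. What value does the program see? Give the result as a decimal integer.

3521995502

Stored big-endian, the bytes at ascending addresses are EE 62 ED D1.
Read back as little-endian, the first byte is least significant, giving 0xD1ED62EE.
0xD1ED62EE = 3521995502.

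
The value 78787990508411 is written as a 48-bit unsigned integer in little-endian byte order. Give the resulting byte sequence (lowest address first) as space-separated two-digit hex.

78787990508411 in hexadecimal, padded to 48 bits, is 0x47A8422FD37B.
Split into bytes (most-significant first): 47 A8 42 2F D3 7B.
Little-endian stores the least-significant byte at the lowest address.
So at ascending addresses the bytes are 7B D3 2F 42 A8 47.

7B D3 2F 42 A8 47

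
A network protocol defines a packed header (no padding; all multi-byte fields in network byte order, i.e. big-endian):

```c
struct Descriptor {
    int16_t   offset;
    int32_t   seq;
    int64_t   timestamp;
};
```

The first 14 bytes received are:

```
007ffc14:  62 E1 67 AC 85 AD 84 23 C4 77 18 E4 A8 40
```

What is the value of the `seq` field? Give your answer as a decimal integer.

1739359661

`seq` follows `offset` (2 bytes), so it starts at byte offset 2 and occupies 4 bytes.
Bytes at offsets 2..5: 67 AC 85 AD.
In big-endian order the high byte comes first in memory.
The bytes are already most-significant first: 0x67AC85AD.
0x67AC85AD = 1739359661.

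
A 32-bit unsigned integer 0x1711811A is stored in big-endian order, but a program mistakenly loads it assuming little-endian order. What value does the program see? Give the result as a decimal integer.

Stored big-endian, the bytes at ascending addresses are 17 11 81 1A.
Read back as little-endian, the first byte is least significant, giving 0x1A811117.
0x1A811117 = 444666135.

444666135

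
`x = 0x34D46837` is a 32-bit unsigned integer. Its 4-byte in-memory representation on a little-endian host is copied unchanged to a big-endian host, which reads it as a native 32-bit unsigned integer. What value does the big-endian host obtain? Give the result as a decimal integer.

929616948

Stored little-endian, the bytes at ascending addresses are 37 68 D4 34.
Read back as big-endian, the last byte is least significant, giving 0x3768D434.
0x3768D434 = 929616948.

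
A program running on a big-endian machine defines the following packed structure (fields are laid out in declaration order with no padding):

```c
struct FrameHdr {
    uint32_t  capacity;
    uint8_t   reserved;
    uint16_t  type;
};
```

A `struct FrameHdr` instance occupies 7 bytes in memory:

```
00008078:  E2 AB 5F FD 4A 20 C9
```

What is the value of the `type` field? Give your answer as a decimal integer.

`type` follows `capacity` (4 B), `reserved` (1 B), so it starts at offset 4 + 1 = 5 and occupies 2 bytes.
Bytes at offsets 5..6: 20 C9.
Big-endian stores the most-significant byte at the lowest address.
The bytes are already most-significant first: 0x20C9.
0x20C9 = 8393.

8393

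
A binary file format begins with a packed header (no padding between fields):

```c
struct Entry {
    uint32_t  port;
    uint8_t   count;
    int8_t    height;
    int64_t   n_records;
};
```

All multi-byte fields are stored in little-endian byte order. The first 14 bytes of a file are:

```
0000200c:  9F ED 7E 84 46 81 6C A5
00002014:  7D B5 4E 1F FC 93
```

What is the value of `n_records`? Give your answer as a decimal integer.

-7783311633090239124

`n_records` follows `port` (4 B), `count` (1 B), `height` (1 B), so it starts at offset 4 + 1 + 1 = 6 and occupies 8 bytes.
Bytes at offsets 6..13: 6C A5 7D B5 4E 1F FC 93.
In little-endian order the low byte comes first in memory.
Reassemble most-significant byte first: 93 FC 1F 4E B5 7D A5 6C → 0x93FC1F4EB57DA56C.
Top bit is set, so as a signed 64-bit value this is 0x93FC1F4EB57DA56C − 2^64 = -7783311633090239124.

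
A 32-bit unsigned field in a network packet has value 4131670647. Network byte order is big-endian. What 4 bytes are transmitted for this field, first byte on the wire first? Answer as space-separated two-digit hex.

F6 44 4A 77

4131670647 in hexadecimal, padded to 32 bits, is 0xF6444A77.
Split into bytes (most-significant first): F6 44 4A 77.
Big-endian: lowest address holds the most-significant byte.
So the memory order matches the most-significant-first order: F6 44 4A 77.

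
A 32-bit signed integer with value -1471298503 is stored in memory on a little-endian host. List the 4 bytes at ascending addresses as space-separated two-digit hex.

Two's complement of -1471298503 in 32 bits: 1471298503 = 0x57B23BC7; invert → 0xA84DC438; add 1 → 0xA84DC439.
Split into bytes (most-significant first): A8 4D C4 39.
Little-endian: lowest address holds the least-significant byte.
So at ascending addresses the bytes are 39 C4 4D A8.

39 C4 4D A8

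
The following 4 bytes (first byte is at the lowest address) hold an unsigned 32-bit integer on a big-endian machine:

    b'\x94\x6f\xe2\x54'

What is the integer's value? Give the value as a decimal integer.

Big-endian stores the most-significant byte at the lowest address.
The bytes are already most-significant first: 0x946FE254.
0x946FE254 = 2490360404.

2490360404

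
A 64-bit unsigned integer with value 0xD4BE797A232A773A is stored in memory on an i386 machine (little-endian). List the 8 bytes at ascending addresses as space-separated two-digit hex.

3A 77 2A 23 7A 79 BE D4

Split into bytes (most-significant first): D4 BE 79 7A 23 2A 77 3A.
Little-endian stores the least-significant byte at the lowest address.
So at ascending addresses the bytes are 3A 77 2A 23 7A 79 BE D4.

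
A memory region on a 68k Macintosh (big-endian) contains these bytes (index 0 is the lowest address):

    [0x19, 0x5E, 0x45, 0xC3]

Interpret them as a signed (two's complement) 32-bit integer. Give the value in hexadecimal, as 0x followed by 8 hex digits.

Big-endian: lowest address holds the most-significant byte.
The bytes are already most-significant first: 0x195E45C3.

0x195E45C3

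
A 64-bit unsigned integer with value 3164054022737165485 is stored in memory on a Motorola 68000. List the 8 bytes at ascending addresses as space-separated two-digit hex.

3164054022737165485 in hexadecimal, padded to 64 bits, is 0x2BE8FA5EAB64FCAD.
Split into bytes (most-significant first): 2B E8 FA 5E AB 64 FC AD.
Big-endian stores the most-significant byte at the lowest address.
So the memory order matches the most-significant-first order: 2B E8 FA 5E AB 64 FC AD.

2B E8 FA 5E AB 64 FC AD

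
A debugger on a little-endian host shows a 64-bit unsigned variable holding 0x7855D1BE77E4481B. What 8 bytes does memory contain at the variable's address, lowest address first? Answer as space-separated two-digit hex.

Split into bytes (most-significant first): 78 55 D1 BE 77 E4 48 1B.
Little-endian stores the least-significant byte at the lowest address.
So at ascending addresses the bytes are 1B 48 E4 77 BE D1 55 78.

1B 48 E4 77 BE D1 55 78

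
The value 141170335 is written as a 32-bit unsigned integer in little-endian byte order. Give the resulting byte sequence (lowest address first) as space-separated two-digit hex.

141170335 in hexadecimal, padded to 32 bits, is 0x086A169F.
Split into bytes (most-significant first): 08 6A 16 9F.
In little-endian order the low byte comes first in memory.
So at ascending addresses the bytes are 9F 16 6A 08.

9F 16 6A 08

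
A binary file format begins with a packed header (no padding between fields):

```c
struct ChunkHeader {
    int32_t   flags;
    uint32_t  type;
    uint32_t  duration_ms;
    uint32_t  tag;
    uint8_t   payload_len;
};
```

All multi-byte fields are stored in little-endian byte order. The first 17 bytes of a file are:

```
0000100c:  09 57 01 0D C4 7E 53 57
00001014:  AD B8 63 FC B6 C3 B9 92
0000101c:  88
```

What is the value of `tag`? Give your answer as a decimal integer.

2461647798

`tag` follows `flags` (4 B), `type` (4 B), `duration_ms` (4 B), so it starts at offset 4 + 4 + 4 = 12 and occupies 4 bytes.
Bytes at offsets 12..15: B6 C3 B9 92.
Little-endian: lowest address holds the least-significant byte.
Reassemble most-significant byte first: 92 B9 C3 B6 → 0x92B9C3B6.
0x92B9C3B6 = 2461647798.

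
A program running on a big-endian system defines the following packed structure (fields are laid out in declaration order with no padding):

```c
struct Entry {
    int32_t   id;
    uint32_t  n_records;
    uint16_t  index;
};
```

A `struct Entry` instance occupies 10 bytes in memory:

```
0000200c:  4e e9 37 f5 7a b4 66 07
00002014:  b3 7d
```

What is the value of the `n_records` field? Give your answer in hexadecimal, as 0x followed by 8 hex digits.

`n_records` follows `id` (4 bytes), so it starts at byte offset 4 and occupies 4 bytes.
Bytes at offsets 4..7: 7A B4 66 07.
In big-endian order the high byte comes first in memory.
The bytes are already most-significant first: 0x7AB46607.

0x7AB46607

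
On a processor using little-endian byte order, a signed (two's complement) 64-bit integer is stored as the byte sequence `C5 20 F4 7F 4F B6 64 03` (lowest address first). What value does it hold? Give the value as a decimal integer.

Little-endian stores the least-significant byte at the lowest address.
Reassemble most-significant byte first: 03 64 B6 4F 7F F4 20 C5 → 0x0364B64F7FF420C5.
0x0364B64F7FF420C5 = 244520732350226629.

244520732350226629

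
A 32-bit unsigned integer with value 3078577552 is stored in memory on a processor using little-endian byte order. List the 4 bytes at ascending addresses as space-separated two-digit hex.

3078577552 in hexadecimal, padded to 32 bits, is 0xB77F5D90.
Split into bytes (most-significant first): B7 7F 5D 90.
Little-endian: lowest address holds the least-significant byte.
So at ascending addresses the bytes are 90 5D 7F B7.

90 5D 7F B7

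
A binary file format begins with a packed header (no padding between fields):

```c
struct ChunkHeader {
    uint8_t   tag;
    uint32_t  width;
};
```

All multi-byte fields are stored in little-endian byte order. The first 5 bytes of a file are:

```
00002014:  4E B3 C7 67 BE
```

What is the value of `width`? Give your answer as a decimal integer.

3194472371

`width` follows `tag` (1 byte), so it starts at byte offset 1 and occupies 4 bytes.
Bytes at offsets 1..4: B3 C7 67 BE.
In little-endian order the low byte comes first in memory.
Reassemble most-significant byte first: BE 67 C7 B3 → 0xBE67C7B3.
0xBE67C7B3 = 3194472371.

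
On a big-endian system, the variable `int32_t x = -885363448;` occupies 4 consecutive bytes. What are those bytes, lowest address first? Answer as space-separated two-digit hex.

CB 3A 6D 08

Two's complement of -885363448 in 32 bits: 885363448 = 0x34C592F8; invert → 0xCB3A6D07; add 1 → 0xCB3A6D08.
Split into bytes (most-significant first): CB 3A 6D 08.
Big-endian: lowest address holds the most-significant byte.
So the memory order matches the most-significant-first order: CB 3A 6D 08.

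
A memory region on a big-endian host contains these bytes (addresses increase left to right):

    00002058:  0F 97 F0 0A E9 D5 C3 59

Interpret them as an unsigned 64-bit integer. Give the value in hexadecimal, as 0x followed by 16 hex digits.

Big-endian stores the most-significant byte at the lowest address.
The bytes are already most-significant first: 0x0F97F00AE9D5C359.

0x0F97F00AE9D5C359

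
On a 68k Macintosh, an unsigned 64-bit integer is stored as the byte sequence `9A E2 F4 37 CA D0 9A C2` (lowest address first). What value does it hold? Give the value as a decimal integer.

11160751347040557762

Big-endian stores the most-significant byte at the lowest address.
The bytes are already most-significant first: 0x9AE2F437CAD09AC2.
0x9AE2F437CAD09AC2 = 11160751347040557762.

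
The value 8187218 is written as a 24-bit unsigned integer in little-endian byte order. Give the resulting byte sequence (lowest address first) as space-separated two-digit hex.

52 ED 7C

8187218 in hexadecimal, padded to 24 bits, is 0x7CED52.
Split into bytes (most-significant first): 7C ED 52.
Little-endian stores the least-significant byte at the lowest address.
So at ascending addresses the bytes are 52 ED 7C.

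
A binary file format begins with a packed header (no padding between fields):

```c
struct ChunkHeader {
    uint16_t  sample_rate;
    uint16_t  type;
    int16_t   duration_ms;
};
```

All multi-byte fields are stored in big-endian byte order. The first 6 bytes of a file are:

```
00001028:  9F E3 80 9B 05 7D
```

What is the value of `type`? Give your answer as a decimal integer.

32923

`type` follows `sample_rate` (2 bytes), so it starts at byte offset 2 and occupies 2 bytes.
Bytes at offsets 2..3: 80 9B.
In big-endian order the high byte comes first in memory.
The bytes are already most-significant first: 0x809B.
0x809B = 32923.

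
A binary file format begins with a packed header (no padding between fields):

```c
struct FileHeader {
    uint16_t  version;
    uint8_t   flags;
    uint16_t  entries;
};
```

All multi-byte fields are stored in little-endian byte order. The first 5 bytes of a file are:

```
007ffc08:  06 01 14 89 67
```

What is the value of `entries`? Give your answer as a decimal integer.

`entries` follows `version` (2 B), `flags` (1 B), so it starts at offset 2 + 1 = 3 and occupies 2 bytes.
Bytes at offsets 3..4: 89 67.
Little-endian: lowest address holds the least-significant byte.
Reassemble most-significant byte first: 67 89 → 0x6789.
0x6789 = 26505.

26505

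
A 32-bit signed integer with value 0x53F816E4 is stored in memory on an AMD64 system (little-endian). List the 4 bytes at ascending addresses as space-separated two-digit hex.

E4 16 F8 53

Split into bytes (most-significant first): 53 F8 16 E4.
Little-endian stores the least-significant byte at the lowest address.
So at ascending addresses the bytes are E4 16 F8 53.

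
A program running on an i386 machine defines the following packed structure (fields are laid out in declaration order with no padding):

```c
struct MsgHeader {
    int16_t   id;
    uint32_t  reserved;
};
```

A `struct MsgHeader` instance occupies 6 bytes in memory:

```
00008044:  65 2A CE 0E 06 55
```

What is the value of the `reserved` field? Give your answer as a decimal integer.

1426460366

`reserved` follows `id` (2 bytes), so it starts at byte offset 2 and occupies 4 bytes.
Bytes at offsets 2..5: CE 0E 06 55.
Little-endian: lowest address holds the least-significant byte.
Reassemble most-significant byte first: 55 06 0E CE → 0x55060ECE.
0x55060ECE = 1426460366.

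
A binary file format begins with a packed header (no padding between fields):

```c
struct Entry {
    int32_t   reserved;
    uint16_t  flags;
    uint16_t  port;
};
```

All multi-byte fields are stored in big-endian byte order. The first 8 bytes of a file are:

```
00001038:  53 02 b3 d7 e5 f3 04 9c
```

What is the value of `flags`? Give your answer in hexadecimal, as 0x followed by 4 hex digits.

`flags` follows `reserved` (4 bytes), so it starts at byte offset 4 and occupies 2 bytes.
Bytes at offsets 4..5: E5 F3.
In big-endian order the high byte comes first in memory.
The bytes are already most-significant first: 0xE5F3.

0xE5F3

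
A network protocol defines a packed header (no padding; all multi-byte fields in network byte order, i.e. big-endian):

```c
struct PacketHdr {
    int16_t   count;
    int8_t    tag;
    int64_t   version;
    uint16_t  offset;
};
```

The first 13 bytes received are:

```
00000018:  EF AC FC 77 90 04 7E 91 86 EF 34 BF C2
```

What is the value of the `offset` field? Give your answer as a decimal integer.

49090

`offset` follows `count` (2 B), `tag` (1 B), `version` (8 B), so it starts at offset 2 + 1 + 8 = 11 and occupies 2 bytes.
Bytes at offsets 11..12: BF C2.
Big-endian stores the most-significant byte at the lowest address.
The bytes are already most-significant first: 0xBFC2.
0xBFC2 = 49090.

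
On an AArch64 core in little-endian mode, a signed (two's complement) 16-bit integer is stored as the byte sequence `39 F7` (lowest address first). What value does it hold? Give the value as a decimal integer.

-2247

Little-endian stores the least-significant byte at the lowest address.
Reassemble most-significant byte first: F7 39 → 0xF739.
Top bit is set, so as a signed 16-bit value this is 0xF739 − 2^16 = -2247.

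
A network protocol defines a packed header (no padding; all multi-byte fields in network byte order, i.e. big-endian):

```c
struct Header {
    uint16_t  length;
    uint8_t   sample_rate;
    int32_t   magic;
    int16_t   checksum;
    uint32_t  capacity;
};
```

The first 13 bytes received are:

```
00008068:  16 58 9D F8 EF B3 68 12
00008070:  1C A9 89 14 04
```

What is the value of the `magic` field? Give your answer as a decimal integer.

`magic` follows `length` (2 B), `sample_rate` (1 B), so it starts at offset 2 + 1 = 3 and occupies 4 bytes.
Bytes at offsets 3..6: F8 EF B3 68.
Big-endian: lowest address holds the most-significant byte.
The bytes are already most-significant first: 0xF8EFB368.
Top bit is set, so as a signed 32-bit value this is 0xF8EFB368 − 2^32 = -118508696.

-118508696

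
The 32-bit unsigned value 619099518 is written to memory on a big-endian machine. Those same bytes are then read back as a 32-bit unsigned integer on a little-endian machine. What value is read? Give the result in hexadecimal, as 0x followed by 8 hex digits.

619099518 in 32-bit hexadecimal is 0x24E6B57E.
Stored big-endian, the bytes at ascending addresses are 24 E6 B5 7E.
Read back as little-endian, the first byte is least significant, giving 0x7EB5E624.

0x7EB5E624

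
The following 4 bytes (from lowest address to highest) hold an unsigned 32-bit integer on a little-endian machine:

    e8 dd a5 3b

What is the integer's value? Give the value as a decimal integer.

1000725992

In little-endian order the low byte comes first in memory.
Reassemble most-significant byte first: 3B A5 DD E8 → 0x3BA5DDE8.
0x3BA5DDE8 = 1000725992.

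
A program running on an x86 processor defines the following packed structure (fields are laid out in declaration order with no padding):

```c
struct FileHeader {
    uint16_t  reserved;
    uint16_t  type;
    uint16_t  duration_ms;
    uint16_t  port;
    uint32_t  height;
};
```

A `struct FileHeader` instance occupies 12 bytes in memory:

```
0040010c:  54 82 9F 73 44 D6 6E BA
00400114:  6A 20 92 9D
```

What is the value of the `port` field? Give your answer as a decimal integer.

47726

`port` follows `reserved` (2 B), `type` (2 B), `duration_ms` (2 B), so it starts at offset 2 + 2 + 2 = 6 and occupies 2 bytes.
Bytes at offsets 6..7: 6E BA.
Little-endian: lowest address holds the least-significant byte.
Reassemble most-significant byte first: BA 6E → 0xBA6E.
0xBA6E = 47726.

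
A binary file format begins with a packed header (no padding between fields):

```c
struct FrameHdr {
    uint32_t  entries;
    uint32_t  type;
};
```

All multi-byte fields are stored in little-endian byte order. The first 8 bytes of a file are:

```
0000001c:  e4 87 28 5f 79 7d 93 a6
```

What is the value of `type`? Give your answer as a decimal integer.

2794683769

`type` follows `entries` (4 bytes), so it starts at byte offset 4 and occupies 4 bytes.
Bytes at offsets 4..7: 79 7D 93 A6.
Little-endian stores the least-significant byte at the lowest address.
Reassemble most-significant byte first: A6 93 7D 79 → 0xA6937D79.
0xA6937D79 = 2794683769.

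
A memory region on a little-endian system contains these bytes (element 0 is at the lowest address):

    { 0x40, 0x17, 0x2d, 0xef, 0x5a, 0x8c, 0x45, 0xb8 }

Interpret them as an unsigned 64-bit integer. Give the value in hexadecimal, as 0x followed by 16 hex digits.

Little-endian stores the least-significant byte at the lowest address.
Reassemble most-significant byte first: B8 45 8C 5A EF 2D 17 40 → 0xB8458C5AEF2D1740.

0xB8458C5AEF2D1740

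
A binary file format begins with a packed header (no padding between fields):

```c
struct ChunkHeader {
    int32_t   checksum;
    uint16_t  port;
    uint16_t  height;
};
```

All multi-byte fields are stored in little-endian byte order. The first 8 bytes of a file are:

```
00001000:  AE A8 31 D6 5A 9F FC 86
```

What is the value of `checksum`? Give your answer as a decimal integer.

-701388626

`checksum` is the first field, at byte offset 0, occupying 4 bytes.
Bytes at offsets 0..3: AE A8 31 D6.
Little-endian: lowest address holds the least-significant byte.
Reassemble most-significant byte first: D6 31 A8 AE → 0xD631A8AE.
Top bit is set, so as a signed 32-bit value this is 0xD631A8AE − 2^32 = -701388626.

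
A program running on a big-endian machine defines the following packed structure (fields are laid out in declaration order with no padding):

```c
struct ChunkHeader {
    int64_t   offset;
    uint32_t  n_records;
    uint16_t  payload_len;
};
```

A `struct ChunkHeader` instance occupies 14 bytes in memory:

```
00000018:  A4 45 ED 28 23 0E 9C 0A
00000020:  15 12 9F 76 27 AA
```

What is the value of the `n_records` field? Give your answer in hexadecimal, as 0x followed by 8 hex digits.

0x15129F76

`n_records` follows `offset` (8 bytes), so it starts at byte offset 8 and occupies 4 bytes.
Bytes at offsets 8..11: 15 12 9F 76.
Big-endian: lowest address holds the most-significant byte.
The bytes are already most-significant first: 0x15129F76.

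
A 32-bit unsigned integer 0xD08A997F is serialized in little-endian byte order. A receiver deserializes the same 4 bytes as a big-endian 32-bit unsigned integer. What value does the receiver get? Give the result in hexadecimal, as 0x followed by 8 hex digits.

Stored little-endian, the bytes at ascending addresses are 7F 99 8A D0.
Read back as big-endian, the last byte is least significant, giving 0x7F998AD0.

0x7F998AD0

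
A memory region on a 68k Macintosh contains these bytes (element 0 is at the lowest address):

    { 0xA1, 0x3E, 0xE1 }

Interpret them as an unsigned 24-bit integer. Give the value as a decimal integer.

10567393

Big-endian stores the most-significant byte at the lowest address.
The bytes are already most-significant first: 0xA13EE1.
0xA13EE1 = 10567393.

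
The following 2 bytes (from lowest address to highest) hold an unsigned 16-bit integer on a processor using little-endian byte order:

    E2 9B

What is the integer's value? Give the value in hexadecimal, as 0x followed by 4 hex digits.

0x9BE2

Little-endian stores the least-significant byte at the lowest address.
Reassemble most-significant byte first: 9B E2 → 0x9BE2.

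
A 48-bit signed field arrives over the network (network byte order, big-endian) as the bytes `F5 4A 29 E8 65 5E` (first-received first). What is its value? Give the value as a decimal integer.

-11776097229474

Big-endian stores the most-significant byte at the lowest address.
The bytes are already most-significant first: 0xF54A29E8655E.
Top bit is set, so as a signed 48-bit value this is 0xF54A29E8655E − 2^48 = -11776097229474.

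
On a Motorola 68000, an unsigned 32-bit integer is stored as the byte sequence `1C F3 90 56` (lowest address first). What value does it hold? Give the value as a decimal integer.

In big-endian order the high byte comes first in memory.
The bytes are already most-significant first: 0x1CF39056.
0x1CF39056 = 485724246.

485724246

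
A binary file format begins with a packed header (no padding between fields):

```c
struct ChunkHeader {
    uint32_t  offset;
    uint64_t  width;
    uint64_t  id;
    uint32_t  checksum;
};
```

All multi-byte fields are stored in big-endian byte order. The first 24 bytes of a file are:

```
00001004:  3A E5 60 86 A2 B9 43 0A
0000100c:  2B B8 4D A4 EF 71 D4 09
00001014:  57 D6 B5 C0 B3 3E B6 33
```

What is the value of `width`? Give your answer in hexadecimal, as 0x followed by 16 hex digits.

0xA2B9430A2BB84DA4

`width` follows `offset` (4 bytes), so it starts at byte offset 4 and occupies 8 bytes.
Bytes at offsets 4..11: A2 B9 43 0A 2B B8 4D A4.
In big-endian order the high byte comes first in memory.
The bytes are already most-significant first: 0xA2B9430A2BB84DA4.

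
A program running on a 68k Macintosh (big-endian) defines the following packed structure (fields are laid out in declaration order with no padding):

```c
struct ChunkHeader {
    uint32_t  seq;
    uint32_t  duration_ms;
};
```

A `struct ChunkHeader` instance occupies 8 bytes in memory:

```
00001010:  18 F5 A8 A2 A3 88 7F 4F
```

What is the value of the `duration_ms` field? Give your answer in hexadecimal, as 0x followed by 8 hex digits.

`duration_ms` follows `seq` (4 bytes), so it starts at byte offset 4 and occupies 4 bytes.
Bytes at offsets 4..7: A3 88 7F 4F.
Big-endian stores the most-significant byte at the lowest address.
The bytes are already most-significant first: 0xA3887F4F.

0xA3887F4F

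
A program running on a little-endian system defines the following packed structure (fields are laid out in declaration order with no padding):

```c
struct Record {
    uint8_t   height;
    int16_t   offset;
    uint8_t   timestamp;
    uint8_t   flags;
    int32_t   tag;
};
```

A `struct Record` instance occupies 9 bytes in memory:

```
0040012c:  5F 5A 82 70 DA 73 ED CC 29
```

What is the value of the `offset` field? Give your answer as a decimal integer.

`offset` follows `height` (1 byte), so it starts at byte offset 1 and occupies 2 bytes.
Bytes at offsets 1..2: 5A 82.
In little-endian order the low byte comes first in memory.
Reassemble most-significant byte first: 82 5A → 0x825A.
Top bit is set, so as a signed 16-bit value this is 0x825A − 2^16 = -32166.

-32166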